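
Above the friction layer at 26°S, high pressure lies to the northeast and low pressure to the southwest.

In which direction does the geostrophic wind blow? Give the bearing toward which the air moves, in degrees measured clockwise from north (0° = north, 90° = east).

The pressure-gradient force points toward the southwest (bearing 225°).
Geostrophic balance: in the Southern Hemisphere the Coriolis force deflects motion to the left, so the geostrophic wind blows 90° to the left of the pressure-gradient force (low pressure on the right).
Rotating 225° by 90° counterclockwise gives 135° — the wind blows toward the southeast.

135°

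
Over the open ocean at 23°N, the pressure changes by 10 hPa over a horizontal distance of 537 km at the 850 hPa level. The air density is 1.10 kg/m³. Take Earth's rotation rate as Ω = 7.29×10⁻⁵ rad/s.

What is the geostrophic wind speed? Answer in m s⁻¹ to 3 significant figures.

29.7 m s⁻¹

Coriolis parameter at 23°N:
f = 2Ω sin φ = 2 × 7.29×10⁻⁵ × sin 23° = 5.70×10⁻⁵ s⁻¹
Pressure gradient: |∂P/∂n| = 1000 Pa / 537000 m = 1.86×10⁻³ Pa/m
Geostrophic balance (pressure-gradient force = Coriolis force):
V_g = (1/(fρ)) |∂P/∂n| = 1.86×10⁻³ / (5.70×10⁻⁵ × 1.10) = 29.7 m/s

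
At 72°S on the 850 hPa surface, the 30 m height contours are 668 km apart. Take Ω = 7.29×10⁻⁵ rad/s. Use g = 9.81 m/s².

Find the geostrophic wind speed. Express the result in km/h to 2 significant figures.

Coriolis parameter at 72°S:
f = 2Ω sin φ = 2 × 7.29×10⁻⁵ × sin 72° = 1.39×10⁻⁴ s⁻¹
Height gradient: |∂Z/∂n| = 30 m / 668000 m = 4.49×10⁻⁵
On a pressure surface, geostrophic balance gives V_g = (g/f)|∂Z/∂n|:
V_g = 9.81 × 4.49×10⁻⁵ / 1.39×10⁻⁴ = 3.18 m/s
Converting: 3.18 m/s × 3.6 = 11 km/h

11 km/h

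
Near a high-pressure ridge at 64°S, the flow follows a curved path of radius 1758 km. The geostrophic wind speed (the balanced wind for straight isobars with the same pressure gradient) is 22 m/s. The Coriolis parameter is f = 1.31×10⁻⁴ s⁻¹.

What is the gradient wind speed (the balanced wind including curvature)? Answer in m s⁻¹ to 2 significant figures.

25 m s⁻¹

Around a high, pressure-gradient force acts outward with centrifugal, so Coriolis balances both:
fV = (1/ρ)|∂P/∂n| + V²/R  →  V² − fR·V + fR·V_g = 0
With fR = 1.31×10⁻⁴ × 1758×10³ m = 230 m/s:
V = [fR − √((fR)² − 4 fR V_g)]/2 = [230 − √(230² − 4×230×22)]/2 = 24.6 m/s
Supergeostrophic (V > V_g = 22 m/s), as expected around a high.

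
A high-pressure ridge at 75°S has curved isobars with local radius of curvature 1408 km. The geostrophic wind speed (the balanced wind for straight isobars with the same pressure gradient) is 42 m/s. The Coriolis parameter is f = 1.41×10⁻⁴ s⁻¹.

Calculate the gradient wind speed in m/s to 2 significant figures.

60 m/s

Around a high, pressure-gradient force acts outward with centrifugal, so Coriolis balances both:
fV = (1/ρ)|∂P/∂n| + V²/R  →  V² − fR·V + fR·V_g = 0
With fR = 1.41×10⁻⁴ × 1408×10³ m = 199 m/s:
V = [fR − √((fR)² − 4 fR V_g)]/2 = [199 − √(199² − 4×199×42)]/2 = 60.3 m/s
Supergeostrophic (V > V_g = 42 m/s), as expected around a high.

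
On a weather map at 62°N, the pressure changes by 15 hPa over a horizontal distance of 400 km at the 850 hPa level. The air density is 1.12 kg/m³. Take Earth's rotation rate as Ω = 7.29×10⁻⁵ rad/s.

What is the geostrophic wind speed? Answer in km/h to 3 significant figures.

93.6 km/h

Coriolis parameter at 62°N:
f = 2Ω sin φ = 2 × 7.29×10⁻⁵ × sin 62° = 1.29×10⁻⁴ s⁻¹
Pressure gradient: |∂P/∂n| = 1500 Pa / 400000 m = 3.75×10⁻³ Pa/m
Geostrophic balance (pressure-gradient force = Coriolis force):
V_g = (1/(fρ)) |∂P/∂n| = 3.75×10⁻³ / (1.29×10⁻⁴ × 1.12) = 26.0 m/s
Converting: 26.0 m/s × 3.6 = 93.6 km/h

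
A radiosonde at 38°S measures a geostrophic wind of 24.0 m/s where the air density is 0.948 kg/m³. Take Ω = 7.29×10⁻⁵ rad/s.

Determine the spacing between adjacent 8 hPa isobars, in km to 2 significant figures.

390 km

Coriolis parameter at 38°S:
f = 2Ω sin φ = 2 × 7.29×10⁻⁵ × sin 38° = 8.98×10⁻⁵ s⁻¹
Geostrophic balance rearranged: |∂P/∂n| = f ρ V_g
|∂P/∂n| = 8.98×10⁻⁵ × 0.948 × 24.0 = 2.04×10⁻³ Pa/m
Isobar spacing: Δn = ΔP/|∂P/∂n| = 800 Pa / 2.04×10⁻³ Pa/m = 391716 m ≈ 390 km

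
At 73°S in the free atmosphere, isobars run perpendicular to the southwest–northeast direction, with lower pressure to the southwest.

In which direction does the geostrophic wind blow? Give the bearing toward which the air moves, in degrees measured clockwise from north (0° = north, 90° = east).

The pressure-gradient force points toward the southwest (bearing 225°).
Geostrophic balance: in the Southern Hemisphere the Coriolis force deflects motion to the left, so the geostrophic wind blows 90° to the left of the pressure-gradient force (low pressure on the right).
Rotating 225° by 90° counterclockwise gives 135° — the wind blows toward the southeast.

135°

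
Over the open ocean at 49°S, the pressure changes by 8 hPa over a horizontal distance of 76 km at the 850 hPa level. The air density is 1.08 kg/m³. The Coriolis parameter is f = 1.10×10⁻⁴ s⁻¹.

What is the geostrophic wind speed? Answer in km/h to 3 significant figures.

319 km/h

Pressure gradient: |∂P/∂n| = 800 Pa / 76000 m = 1.05×10⁻² Pa/m
Geostrophic balance (pressure-gradient force = Coriolis force):
V_g = (1/(fρ)) |∂P/∂n| = 1.05×10⁻² / (1.10×10⁻⁴ × 1.08) = 88.6 m/s
Converting: 88.6 m/s × 3.6 = 319 km/h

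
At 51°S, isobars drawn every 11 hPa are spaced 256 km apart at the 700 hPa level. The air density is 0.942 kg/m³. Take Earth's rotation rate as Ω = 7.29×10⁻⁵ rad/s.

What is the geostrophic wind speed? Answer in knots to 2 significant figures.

Coriolis parameter at 51°S:
f = 2Ω sin φ = 2 × 7.29×10⁻⁵ × sin 51° = 1.13×10⁻⁴ s⁻¹
Pressure gradient: |∂P/∂n| = 1100 Pa / 256000 m = 4.30×10⁻³ Pa/m
Geostrophic balance (pressure-gradient force = Coriolis force):
V_g = (1/(fρ)) |∂P/∂n| = 4.30×10⁻³ / (1.13×10⁻⁴ × 0.942) = 40.3 m/s
Converting: 40.3 m/s × 1.944 = 78 knots

78 knots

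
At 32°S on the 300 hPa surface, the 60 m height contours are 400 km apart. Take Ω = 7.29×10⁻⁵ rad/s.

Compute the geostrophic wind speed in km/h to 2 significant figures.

Coriolis parameter at 32°S:
f = 2Ω sin φ = 2 × 7.29×10⁻⁵ × sin 32° = 7.73×10⁻⁵ s⁻¹
Height gradient: |∂Z/∂n| = 60 m / 400000 m = 1.50×10⁻⁴
On a pressure surface, geostrophic balance gives V_g = (g/f)|∂Z/∂n|:
V_g = 9.81 × 1.50×10⁻⁴ / 7.73×10⁻⁵ = 19.0 m/s
Converting: 19.0 m/s × 3.6 = 69 km/h

69 km/h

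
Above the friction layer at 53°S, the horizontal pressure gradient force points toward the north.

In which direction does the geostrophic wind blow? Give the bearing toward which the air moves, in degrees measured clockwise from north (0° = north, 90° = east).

The pressure-gradient force points toward the north (bearing 000°).
Geostrophic balance: in the Southern Hemisphere the Coriolis force deflects motion to the left, so the geostrophic wind blows 90° to the left of the pressure-gradient force (low pressure on the right).
Rotating 000° by 90° counterclockwise gives 270° — the wind blows toward the west.

270°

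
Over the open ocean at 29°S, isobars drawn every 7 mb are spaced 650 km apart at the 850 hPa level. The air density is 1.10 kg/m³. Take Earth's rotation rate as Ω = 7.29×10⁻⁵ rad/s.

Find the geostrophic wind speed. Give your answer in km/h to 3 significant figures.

Coriolis parameter at 29°S:
f = 2Ω sin φ = 2 × 7.29×10⁻⁵ × sin 29° = 7.07×10⁻⁵ s⁻¹
Pressure gradient: |∂P/∂n| = 700 Pa / 650000 m = 1.08×10⁻³ Pa/m
Geostrophic balance (pressure-gradient force = Coriolis force):
V_g = (1/(fρ)) |∂P/∂n| = 1.08×10⁻³ / (7.07×10⁻⁵ × 1.10) = 13.9 m/s
Converting: 13.9 m/s × 3.6 = 49.9 km/h

49.9 km/h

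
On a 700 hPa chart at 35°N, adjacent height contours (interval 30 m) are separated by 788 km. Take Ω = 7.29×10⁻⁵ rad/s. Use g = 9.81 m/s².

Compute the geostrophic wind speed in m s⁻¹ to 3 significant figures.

Coriolis parameter at 35°N:
f = 2Ω sin φ = 2 × 7.29×10⁻⁵ × sin 35° = 8.36×10⁻⁵ s⁻¹
Height gradient: |∂Z/∂n| = 30 m / 788000 m = 3.81×10⁻⁵
On a pressure surface, geostrophic balance gives V_g = (g/f)|∂Z/∂n|:
V_g = 9.81 × 3.81×10⁻⁵ / 8.36×10⁻⁵ = 4.47 m/s

4.47 m s⁻¹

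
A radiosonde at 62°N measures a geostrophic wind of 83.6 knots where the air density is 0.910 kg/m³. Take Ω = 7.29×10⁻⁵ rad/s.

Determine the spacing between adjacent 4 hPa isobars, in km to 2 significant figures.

Coriolis parameter at 62°N:
f = 2Ω sin φ = 2 × 7.29×10⁻⁵ × sin 62° = 1.29×10⁻⁴ s⁻¹
Wind speed in SI: 83.6 knots = 43.0 m/s
Geostrophic balance rearranged: |∂P/∂n| = f ρ V_g
|∂P/∂n| = 1.29×10⁻⁴ × 0.910 × 43.0 = 5.04×10⁻³ Pa/m
Isobar spacing: Δn = ΔP/|∂P/∂n| = 400 Pa / 5.04×10⁻³ Pa/m = 79393 m ≈ 79 km

79 km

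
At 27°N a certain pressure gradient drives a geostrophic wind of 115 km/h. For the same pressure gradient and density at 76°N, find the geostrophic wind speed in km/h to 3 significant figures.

53.8 km/h

With the same pressure gradient and density, V_g ∝ 1/f ∝ 1/sin φ.
V₂ = V₁ · sin φ₁ / sin φ₂ = 115 × sin 27° / sin 76°
V₂ = 115 × 0.4540/0.9703 = 53.8 km/h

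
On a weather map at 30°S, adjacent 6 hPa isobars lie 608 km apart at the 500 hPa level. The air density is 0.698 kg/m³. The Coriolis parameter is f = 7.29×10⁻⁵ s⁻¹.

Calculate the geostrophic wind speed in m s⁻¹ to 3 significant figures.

Pressure gradient: |∂P/∂n| = 600 Pa / 608000 m = 9.87×10⁻⁴ Pa/m
Geostrophic balance (pressure-gradient force = Coriolis force):
V_g = (1/(fρ)) |∂P/∂n| = 9.87×10⁻⁴ / (7.29×10⁻⁵ × 0.698) = 19.4 m/s

19.4 m s⁻¹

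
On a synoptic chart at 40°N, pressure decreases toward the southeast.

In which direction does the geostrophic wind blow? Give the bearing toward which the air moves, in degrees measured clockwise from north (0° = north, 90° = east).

The pressure-gradient force points toward the southeast (bearing 135°).
Geostrophic balance: in the Northern Hemisphere the Coriolis force deflects motion to the right, so the geostrophic wind blows 90° to the right of the pressure-gradient force (low pressure on the left).
Rotating 135° by 90° clockwise gives 225° — the wind blows toward the southwest.

225°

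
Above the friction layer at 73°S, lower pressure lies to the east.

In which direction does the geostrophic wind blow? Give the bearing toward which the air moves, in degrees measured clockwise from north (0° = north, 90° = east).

The pressure-gradient force points toward the east (bearing 090°).
Geostrophic balance: in the Southern Hemisphere the Coriolis force deflects motion to the left, so the geostrophic wind blows 90° to the left of the pressure-gradient force (low pressure on the right).
Rotating 090° by 90° counterclockwise gives 000° — the wind blows toward the north.

000°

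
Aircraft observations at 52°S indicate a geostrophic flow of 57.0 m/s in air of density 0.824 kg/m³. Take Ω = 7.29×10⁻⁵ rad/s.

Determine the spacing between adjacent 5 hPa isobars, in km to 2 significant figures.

93 km

Coriolis parameter at 52°S:
f = 2Ω sin φ = 2 × 7.29×10⁻⁵ × sin 52° = 1.15×10⁻⁴ s⁻¹
Geostrophic balance rearranged: |∂P/∂n| = f ρ V_g
|∂P/∂n| = 1.15×10⁻⁴ × 0.824 × 57.0 = 5.40×10⁻³ Pa/m
Isobar spacing: Δn = ΔP/|∂P/∂n| = 500 Pa / 5.40×10⁻³ Pa/m = 92657 m ≈ 93 km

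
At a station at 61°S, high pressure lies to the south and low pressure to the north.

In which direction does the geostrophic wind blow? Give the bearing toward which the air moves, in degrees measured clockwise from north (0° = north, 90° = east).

270°

The pressure-gradient force points toward the north (bearing 000°).
Geostrophic balance: in the Southern Hemisphere the Coriolis force deflects motion to the left, so the geostrophic wind blows 90° to the left of the pressure-gradient force (low pressure on the right).
Rotating 000° by 90° counterclockwise gives 270° — the wind blows toward the west.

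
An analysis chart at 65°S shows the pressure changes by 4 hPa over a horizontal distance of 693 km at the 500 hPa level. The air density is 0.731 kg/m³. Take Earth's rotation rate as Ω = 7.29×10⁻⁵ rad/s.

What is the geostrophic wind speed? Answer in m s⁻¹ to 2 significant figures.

6.0 m s⁻¹

Coriolis parameter at 65°S:
f = 2Ω sin φ = 2 × 7.29×10⁻⁵ × sin 65° = 1.32×10⁻⁴ s⁻¹
Pressure gradient: |∂P/∂n| = 400 Pa / 693000 m = 5.77×10⁻⁴ Pa/m
Geostrophic balance (pressure-gradient force = Coriolis force):
V_g = (1/(fρ)) |∂P/∂n| = 5.77×10⁻⁴ / (1.32×10⁻⁴ × 0.731) = 5.98 m/s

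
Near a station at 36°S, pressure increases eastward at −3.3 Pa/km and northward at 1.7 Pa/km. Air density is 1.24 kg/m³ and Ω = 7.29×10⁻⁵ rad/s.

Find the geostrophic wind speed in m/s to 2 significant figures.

Coriolis parameter at 36°S:
f = 2Ω sin φ = 2 × 7.29×10⁻⁵ × sin 36° = 8.57×10⁻⁵ s⁻¹
In the Southern Hemisphere f is negative: f = −8.57×10⁻⁵ s⁻¹.
Component geostrophic relations (x east, y north):
u_g = −(1/(fρ)) ∂P/∂y,  v_g = (1/(fρ)) ∂P/∂x
u_g = −(1.7×10⁻³)/(−8.57×10⁻⁵ × 1.24) = 16.0 m/s;  v_g = (−3.3×10⁻³)/(−8.57×10⁻⁵ × 1.24) = 31.1 m/s
|V_g| = √(u_g² + v_g²) = 34.9 m/s

35 m/s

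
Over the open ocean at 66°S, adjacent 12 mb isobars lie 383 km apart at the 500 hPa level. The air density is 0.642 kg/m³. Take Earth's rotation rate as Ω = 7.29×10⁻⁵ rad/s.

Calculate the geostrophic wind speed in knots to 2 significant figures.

71 knots

Coriolis parameter at 66°S:
f = 2Ω sin φ = 2 × 7.29×10⁻⁵ × sin 66° = 1.33×10⁻⁴ s⁻¹
Pressure gradient: |∂P/∂n| = 1200 Pa / 383000 m = 3.13×10⁻³ Pa/m
Geostrophic balance (pressure-gradient force = Coriolis force):
V_g = (1/(fρ)) |∂P/∂n| = 3.13×10⁻³ / (1.33×10⁻⁴ × 0.642) = 36.6 m/s
Converting: 36.6 m/s × 1.944 = 71 knots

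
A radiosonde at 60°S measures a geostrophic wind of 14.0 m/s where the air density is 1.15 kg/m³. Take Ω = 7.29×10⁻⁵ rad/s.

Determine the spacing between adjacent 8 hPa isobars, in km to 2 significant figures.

390 km

Coriolis parameter at 60°S:
f = 2Ω sin φ = 2 × 7.29×10⁻⁵ × sin 60° = 1.26×10⁻⁴ s⁻¹
Geostrophic balance rearranged: |∂P/∂n| = f ρ V_g
|∂P/∂n| = 1.26×10⁻⁴ × 1.15 × 14.0 = 2.03×10⁻³ Pa/m
Isobar spacing: Δn = ΔP/|∂P/∂n| = 800 Pa / 2.03×10⁻³ Pa/m = 393528 m ≈ 390 km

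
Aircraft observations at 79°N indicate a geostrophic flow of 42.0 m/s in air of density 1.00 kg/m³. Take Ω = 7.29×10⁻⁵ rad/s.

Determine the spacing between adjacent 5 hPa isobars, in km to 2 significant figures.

83 km

Coriolis parameter at 79°N:
f = 2Ω sin φ = 2 × 7.29×10⁻⁵ × sin 79° = 1.43×10⁻⁴ s⁻¹
Geostrophic balance rearranged: |∂P/∂n| = f ρ V_g
|∂P/∂n| = 1.43×10⁻⁴ × 1.00 × 42.0 = 6.01×10⁻³ Pa/m
Isobar spacing: Δn = ΔP/|∂P/∂n| = 500 Pa / 6.01×10⁻³ Pa/m = 83180 m ≈ 83 km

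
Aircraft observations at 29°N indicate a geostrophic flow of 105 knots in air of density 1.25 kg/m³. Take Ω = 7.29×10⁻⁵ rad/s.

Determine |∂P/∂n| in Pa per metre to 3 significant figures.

4.77×10⁻³ Pa/m

Coriolis parameter at 29°N:
f = 2Ω sin φ = 2 × 7.29×10⁻⁵ × sin 29° = 7.07×10⁻⁵ s⁻¹
Wind speed in SI: 105 knots = 54.0 m/s
Geostrophic balance rearranged: |∂P/∂n| = f ρ V_g
|∂P/∂n| = 7.07×10⁻⁵ × 1.25 × 54.0 = 4.77×10⁻³ Pa/m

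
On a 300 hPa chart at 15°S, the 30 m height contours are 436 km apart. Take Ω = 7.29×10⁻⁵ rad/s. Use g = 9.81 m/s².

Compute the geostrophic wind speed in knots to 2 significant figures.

Coriolis parameter at 15°S:
f = 2Ω sin φ = 2 × 7.29×10⁻⁵ × sin 15° = 3.77×10⁻⁵ s⁻¹
Height gradient: |∂Z/∂n| = 30 m / 436000 m = 6.88×10⁻⁵
On a pressure surface, geostrophic balance gives V_g = (g/f)|∂Z/∂n|:
V_g = 9.81 × 6.88×10⁻⁵ / 3.77×10⁻⁵ = 17.9 m/s
Converting: 17.9 m/s × 1.944 = 35 knots

35 knots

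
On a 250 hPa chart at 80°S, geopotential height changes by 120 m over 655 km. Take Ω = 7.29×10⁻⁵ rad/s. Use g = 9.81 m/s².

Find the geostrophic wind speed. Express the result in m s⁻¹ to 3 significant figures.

12.5 m s⁻¹

Coriolis parameter at 80°S:
f = 2Ω sin φ = 2 × 7.29×10⁻⁵ × sin 80° = 1.44×10⁻⁴ s⁻¹
Height gradient: |∂Z/∂n| = 120 m / 655000 m = 1.83×10⁻⁴
On a pressure surface, geostrophic balance gives V_g = (g/f)|∂Z/∂n|:
V_g = 9.81 × 1.83×10⁻⁴ / 1.44×10⁻⁴ = 12.5 m/s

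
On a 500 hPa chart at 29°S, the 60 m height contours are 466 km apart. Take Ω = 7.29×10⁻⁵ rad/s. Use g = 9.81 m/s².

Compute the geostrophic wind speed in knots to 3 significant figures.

34.7 knots

Coriolis parameter at 29°S:
f = 2Ω sin φ = 2 × 7.29×10⁻⁵ × sin 29° = 7.07×10⁻⁵ s⁻¹
Height gradient: |∂Z/∂n| = 60 m / 466000 m = 1.29×10⁻⁴
On a pressure surface, geostrophic balance gives V_g = (g/f)|∂Z/∂n|:
V_g = 9.81 × 1.29×10⁻⁴ / 7.07×10⁻⁵ = 17.9 m/s
Converting: 17.9 m/s × 1.944 = 34.7 knots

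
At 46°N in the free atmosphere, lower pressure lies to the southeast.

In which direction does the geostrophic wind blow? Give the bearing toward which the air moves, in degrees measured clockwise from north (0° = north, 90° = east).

225°

The pressure-gradient force points toward the southeast (bearing 135°).
Geostrophic balance: in the Northern Hemisphere the Coriolis force deflects motion to the right, so the geostrophic wind blows 90° to the right of the pressure-gradient force (low pressure on the left).
Rotating 135° by 90° clockwise gives 225° — the wind blows toward the southwest.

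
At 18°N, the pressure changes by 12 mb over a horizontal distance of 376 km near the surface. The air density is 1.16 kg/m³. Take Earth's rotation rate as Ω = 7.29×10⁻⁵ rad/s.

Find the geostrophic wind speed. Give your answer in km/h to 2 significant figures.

Coriolis parameter at 18°N:
f = 2Ω sin φ = 2 × 7.29×10⁻⁵ × sin 18° = 4.51×10⁻⁵ s⁻¹
Pressure gradient: |∂P/∂n| = 1200 Pa / 376000 m = 3.19×10⁻³ Pa/m
Geostrophic balance (pressure-gradient force = Coriolis force):
V_g = (1/(fρ)) |∂P/∂n| = 3.19×10⁻³ / (4.51×10⁻⁵ × 1.16) = 61.1 m/s
Converting: 61.1 m/s × 3.6 = 220 km/h

220 km/h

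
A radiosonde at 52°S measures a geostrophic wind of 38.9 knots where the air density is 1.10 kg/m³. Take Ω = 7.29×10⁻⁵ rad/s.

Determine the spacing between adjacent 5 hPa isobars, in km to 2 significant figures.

Coriolis parameter at 52°S:
f = 2Ω sin φ = 2 × 7.29×10⁻⁵ × sin 52° = 1.15×10⁻⁴ s⁻¹
Wind speed in SI: 38.9 knots = 20.0 m/s
Geostrophic balance rearranged: |∂P/∂n| = f ρ V_g
|∂P/∂n| = 1.15×10⁻⁴ × 1.10 × 20.0 = 2.53×10⁻³ Pa/m
Isobar spacing: Δn = ΔP/|∂P/∂n| = 500 Pa / 2.53×10⁻³ Pa/m = 197697 m ≈ 200 km

200 km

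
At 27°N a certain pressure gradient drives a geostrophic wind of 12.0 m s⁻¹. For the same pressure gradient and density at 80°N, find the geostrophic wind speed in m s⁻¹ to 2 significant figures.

5.5 m s⁻¹

With the same pressure gradient and density, V_g ∝ 1/f ∝ 1/sin φ.
V₂ = V₁ · sin φ₁ / sin φ₂ = 12.0 × sin 27° / sin 80°
V₂ = 12.0 × 0.4540/0.9848 = 5.5 m s⁻¹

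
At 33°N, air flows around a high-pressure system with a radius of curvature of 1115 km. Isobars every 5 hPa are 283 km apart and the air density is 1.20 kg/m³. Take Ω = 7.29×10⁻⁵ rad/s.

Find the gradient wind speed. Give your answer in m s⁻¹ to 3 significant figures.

Coriolis parameter at 33°N:
f = 2Ω sin φ = 2 × 7.29×10⁻⁵ × sin 33° = 7.94×10⁻⁵ s⁻¹
Pressure gradient: |∂P/∂n| = 500 Pa / 283000 m = 1.77×10⁻³ Pa/m
Geostrophic speed: V_g = |∂P/∂n|/(fρ) = 1.77×10⁻³/(7.94×10⁻⁵ × 1.20) = 18.5 m/s
Around a high, pressure-gradient force acts outward with centrifugal, so Coriolis balances both:
fV = (1/ρ)|∂P/∂n| + V²/R  →  V² − fR·V + fR·V_g = 0
With fR = 7.94×10⁻⁵ × 1115×10³ m = 88.5 m/s:
V = [fR − √((fR)² − 4 fR V_g)]/2 = [88.5 − √(88.5² − 4×88.5×18.5)]/2 = 26.4 m/s
Supergeostrophic (V > V_g = 18.5 m/s), as expected around a high.

26.4 m s⁻¹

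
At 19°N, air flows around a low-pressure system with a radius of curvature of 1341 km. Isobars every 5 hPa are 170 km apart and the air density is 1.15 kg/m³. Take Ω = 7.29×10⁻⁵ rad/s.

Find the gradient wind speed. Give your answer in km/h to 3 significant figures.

Coriolis parameter at 19°N:
f = 2Ω sin φ = 2 × 7.29×10⁻⁵ × sin 19° = 4.75×10⁻⁵ s⁻¹
Pressure gradient: |∂P/∂n| = 500 Pa / 170000 m = 2.94×10⁻³ Pa/m
Geostrophic speed: V_g = |∂P/∂n|/(fρ) = 2.94×10⁻³/(4.75×10⁻⁵ × 1.15) = 53.9 m/s
Around a low, centrifugal force acts outward with Coriolis, so pressure-gradient force balances both:
(1/ρ)|∂P/∂n| = fV + V²/R  →  V² + fR·V − fR·V_g = 0
With fR = 4.75×10⁻⁵ × 1341×10³ m = 63.7 m/s:
V = [−fR + √((fR)² + 4 fR V_g)]/2 = [−63.7 + √(63.7² + 4×63.7×53.9)]/2 = 34.8 m/s
Subgeostrophic (V < V_g = 53.9 m/s), as expected around a low.
Converting: 34.8 m/s × 3.6 = 125 km/h

125 km/h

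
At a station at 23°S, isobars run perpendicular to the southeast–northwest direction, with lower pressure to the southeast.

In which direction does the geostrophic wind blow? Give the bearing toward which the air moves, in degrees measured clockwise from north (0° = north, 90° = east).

The pressure-gradient force points toward the southeast (bearing 135°).
Geostrophic balance: in the Southern Hemisphere the Coriolis force deflects motion to the left, so the geostrophic wind blows 90° to the left of the pressure-gradient force (low pressure on the right).
Rotating 135° by 90° counterclockwise gives 045° — the wind blows toward the northeast.

045°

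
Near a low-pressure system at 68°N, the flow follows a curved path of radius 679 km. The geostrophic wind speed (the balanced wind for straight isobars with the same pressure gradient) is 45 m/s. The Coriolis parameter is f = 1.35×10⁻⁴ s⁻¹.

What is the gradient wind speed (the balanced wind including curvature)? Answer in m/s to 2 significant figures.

Around a low, centrifugal force acts outward with Coriolis, so pressure-gradient force balances both:
(1/ρ)|∂P/∂n| = fV + V²/R  →  V² + fR·V − fR·V_g = 0
With fR = 1.35×10⁻⁴ × 679×10³ m = 91.7 m/s:
V = [−fR + √((fR)² + 4 fR V_g)]/2 = [−91.7 + √(91.7² + 4×91.7×45)]/2 = 33.1 m/s
Subgeostrophic (V < V_g = 45 m/s), as expected around a low.

33 m/s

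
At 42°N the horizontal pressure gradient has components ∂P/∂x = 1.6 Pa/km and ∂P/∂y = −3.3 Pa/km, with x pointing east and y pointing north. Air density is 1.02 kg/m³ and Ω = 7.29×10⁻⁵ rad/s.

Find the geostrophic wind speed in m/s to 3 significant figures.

Coriolis parameter at 42°N:
f = 2Ω sin φ = 2 × 7.29×10⁻⁵ × sin 42° = 9.76×10⁻⁵ s⁻¹
Component geostrophic relations (x east, y north):
u_g = −(1/(fρ)) ∂P/∂y,  v_g = (1/(fρ)) ∂P/∂x
u_g = −(−3.3×10⁻³)/(9.76×10⁻⁵ × 1.02) = 33.2 m/s;  v_g = (1.6×10⁻³)/(9.76×10⁻⁵ × 1.02) = 16.1 m/s
|V_g| = √(u_g² + v_g²) = 36.9 m/s

36.9 m/s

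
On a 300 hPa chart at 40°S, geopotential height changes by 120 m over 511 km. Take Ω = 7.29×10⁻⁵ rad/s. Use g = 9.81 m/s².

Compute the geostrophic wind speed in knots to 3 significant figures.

Coriolis parameter at 40°S:
f = 2Ω sin φ = 2 × 7.29×10⁻⁵ × sin 40° = 9.37×10⁻⁵ s⁻¹
Height gradient: |∂Z/∂n| = 120 m / 511000 m = 2.35×10⁻⁴
On a pressure surface, geostrophic balance gives V_g = (g/f)|∂Z/∂n|:
V_g = 9.81 × 2.35×10⁻⁴ / 9.37×10⁻⁵ = 24.6 m/s
Converting: 24.6 m/s × 1.944 = 47.8 knots

47.8 knots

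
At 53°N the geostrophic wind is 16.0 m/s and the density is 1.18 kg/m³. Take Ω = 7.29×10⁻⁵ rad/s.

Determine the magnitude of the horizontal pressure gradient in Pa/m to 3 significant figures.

2.20×10⁻³ Pa/m

Coriolis parameter at 53°N:
f = 2Ω sin φ = 2 × 7.29×10⁻⁵ × sin 53° = 1.16×10⁻⁴ s⁻¹
Geostrophic balance rearranged: |∂P/∂n| = f ρ V_g
|∂P/∂n| = 1.16×10⁻⁴ × 1.18 × 16.0 = 2.20×10⁻³ Pa/m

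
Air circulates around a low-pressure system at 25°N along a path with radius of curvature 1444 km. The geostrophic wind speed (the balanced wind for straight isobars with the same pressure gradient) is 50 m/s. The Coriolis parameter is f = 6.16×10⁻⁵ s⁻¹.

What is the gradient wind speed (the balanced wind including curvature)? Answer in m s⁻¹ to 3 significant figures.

35.7 m s⁻¹

Around a low, centrifugal force acts outward with Coriolis, so pressure-gradient force balances both:
(1/ρ)|∂P/∂n| = fV + V²/R  →  V² + fR·V − fR·V_g = 0
With fR = 6.16×10⁻⁵ × 1444×10³ m = 89.0 m/s:
V = [−fR + √((fR)² + 4 fR V_g)]/2 = [−89.0 + √(89.0² + 4×89.0×50)]/2 = 35.7 m/s
Subgeostrophic (V < V_g = 50 m/s), as expected around a low.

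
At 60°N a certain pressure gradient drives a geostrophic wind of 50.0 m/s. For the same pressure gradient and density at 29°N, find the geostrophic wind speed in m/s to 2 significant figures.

With the same pressure gradient and density, V_g ∝ 1/f ∝ 1/sin φ.
V₂ = V₁ · sin φ₁ / sin φ₂ = 50.0 × sin 60° / sin 29°
V₂ = 50.0 × 0.8660/0.4848 = 89 m/s

89 m/s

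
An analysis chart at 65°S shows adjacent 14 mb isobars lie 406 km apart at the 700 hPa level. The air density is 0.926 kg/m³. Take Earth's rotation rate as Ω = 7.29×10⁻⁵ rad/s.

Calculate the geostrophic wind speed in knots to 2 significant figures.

Coriolis parameter at 65°S:
f = 2Ω sin φ = 2 × 7.29×10⁻⁵ × sin 65° = 1.32×10⁻⁴ s⁻¹
Pressure gradient: |∂P/∂n| = 1400 Pa / 406000 m = 3.45×10⁻³ Pa/m
Geostrophic balance (pressure-gradient force = Coriolis force):
V_g = (1/(fρ)) |∂P/∂n| = 3.45×10⁻³ / (1.32×10⁻⁴ × 0.926) = 28.2 m/s
Converting: 28.2 m/s × 1.944 = 55 knots

55 knots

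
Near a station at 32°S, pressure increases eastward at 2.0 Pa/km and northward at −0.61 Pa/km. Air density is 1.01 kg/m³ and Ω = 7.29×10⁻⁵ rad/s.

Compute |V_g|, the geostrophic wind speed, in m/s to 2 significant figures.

27 m/s

Coriolis parameter at 32°S:
f = 2Ω sin φ = 2 × 7.29×10⁻⁵ × sin 32° = 7.73×10⁻⁵ s⁻¹
In the Southern Hemisphere f is negative: f = −7.73×10⁻⁵ s⁻¹.
Component geostrophic relations (x east, y north):
u_g = −(1/(fρ)) ∂P/∂y,  v_g = (1/(fρ)) ∂P/∂x
u_g = −(−0.61×10⁻³)/(−7.73×10⁻⁵ × 1.01) = −7.82 m/s;  v_g = (2.0×10⁻³)/(−7.73×10⁻⁵ × 1.01) = −25.6 m/s
|V_g| = √(u_g² + v_g²) = 26.8 m/s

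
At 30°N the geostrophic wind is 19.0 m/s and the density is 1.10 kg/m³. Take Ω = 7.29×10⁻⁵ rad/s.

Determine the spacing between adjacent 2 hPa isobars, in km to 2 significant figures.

130 km

Coriolis parameter at 30°N:
f = 2Ω sin φ = 2 × 7.29×10⁻⁵ × sin 30° = 7.29×10⁻⁵ s⁻¹
Geostrophic balance rearranged: |∂P/∂n| = f ρ V_g
|∂P/∂n| = 7.29×10⁻⁵ × 1.10 × 19.0 = 1.52×10⁻³ Pa/m
Isobar spacing: Δn = ΔP/|∂P/∂n| = 200 Pa / 1.52×10⁻³ Pa/m = 131267 m ≈ 130 km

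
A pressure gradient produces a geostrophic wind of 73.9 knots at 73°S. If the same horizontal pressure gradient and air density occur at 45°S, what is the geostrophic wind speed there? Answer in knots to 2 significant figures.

With the same pressure gradient and density, V_g ∝ 1/f ∝ 1/sin φ.
V₂ = V₁ · sin φ₁ / sin φ₂ = 73.9 × sin 73° / sin 45°
V₂ = 73.9 × 0.9563/0.7071 = 100 knots

100 knots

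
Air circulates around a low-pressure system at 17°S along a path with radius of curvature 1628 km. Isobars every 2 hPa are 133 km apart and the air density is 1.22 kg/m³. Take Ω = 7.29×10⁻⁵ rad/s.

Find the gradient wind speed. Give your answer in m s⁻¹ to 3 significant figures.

22.0 m s⁻¹

Coriolis parameter at 17°S:
f = 2Ω sin φ = 2 × 7.29×10⁻⁵ × sin 17° = 4.26×10⁻⁵ s⁻¹
Pressure gradient: |∂P/∂n| = 200 Pa / 133000 m = 1.50×10⁻³ Pa/m
Geostrophic speed: V_g = |∂P/∂n|/(fρ) = 1.50×10⁻³/(4.26×10⁻⁵ × 1.22) = 28.9 m/s
Around a low, centrifugal force acts outward with Coriolis, so pressure-gradient force balances both:
(1/ρ)|∂P/∂n| = fV + V²/R  →  V² + fR·V − fR·V_g = 0
With fR = 4.26×10⁻⁵ × 1628×10³ m = 69.4 m/s:
V = [−fR + √((fR)² + 4 fR V_g)]/2 = [−69.4 + √(69.4² + 4×69.4×28.9)]/2 = 22 m/s
Subgeostrophic (V < V_g = 28.9 m/s), as expected around a low.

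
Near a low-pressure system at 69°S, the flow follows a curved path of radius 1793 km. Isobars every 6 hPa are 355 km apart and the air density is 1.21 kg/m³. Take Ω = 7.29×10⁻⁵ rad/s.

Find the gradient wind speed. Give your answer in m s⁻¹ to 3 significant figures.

9.86 m s⁻¹

Coriolis parameter at 69°S:
f = 2Ω sin φ = 2 × 7.29×10⁻⁵ × sin 69° = 1.36×10⁻⁴ s⁻¹
Pressure gradient: |∂P/∂n| = 600 Pa / 355000 m = 1.69×10⁻³ Pa/m
Geostrophic speed: V_g = |∂P/∂n|/(fρ) = 1.69×10⁻³/(1.36×10⁻⁴ × 1.21) = 10.3 m/s
Around a low, centrifugal force acts outward with Coriolis, so pressure-gradient force balances both:
(1/ρ)|∂P/∂n| = fV + V²/R  →  V² + fR·V − fR·V_g = 0
With fR = 1.36×10⁻⁴ × 1793×10³ m = 244 m/s:
V = [−fR + √((fR)² + 4 fR V_g)]/2 = [−244 + √(244² + 4×244×10.3)]/2 = 9.86 m/s
Subgeostrophic (V < V_g = 10.3 m/s), as expected around a low.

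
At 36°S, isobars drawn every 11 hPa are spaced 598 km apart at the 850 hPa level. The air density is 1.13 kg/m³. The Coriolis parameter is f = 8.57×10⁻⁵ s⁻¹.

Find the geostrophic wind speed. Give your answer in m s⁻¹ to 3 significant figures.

Pressure gradient: |∂P/∂n| = 1100 Pa / 598000 m = 1.84×10⁻³ Pa/m
Geostrophic balance (pressure-gradient force = Coriolis force):
V_g = (1/(fρ)) |∂P/∂n| = 1.84×10⁻³ / (8.57×10⁻⁵ × 1.13) = 19.0 m/s

19.0 m s⁻¹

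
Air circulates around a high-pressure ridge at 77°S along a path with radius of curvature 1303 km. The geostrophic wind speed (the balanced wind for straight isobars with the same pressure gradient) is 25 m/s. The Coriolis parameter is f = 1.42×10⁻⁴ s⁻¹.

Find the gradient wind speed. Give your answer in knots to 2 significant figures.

58 knots

Around a high, pressure-gradient force acts outward with centrifugal, so Coriolis balances both:
fV = (1/ρ)|∂P/∂n| + V²/R  →  V² − fR·V + fR·V_g = 0
With fR = 1.42×10⁻⁴ × 1303×10³ m = 185 m/s:
V = [fR − √((fR)² − 4 fR V_g)]/2 = [185 − √(185² − 4×185×25)]/2 = 29.8 m/s
Supergeostrophic (V > V_g = 25 m/s), as expected around a high.
Converting: 29.8 m/s × 1.944 = 58 knots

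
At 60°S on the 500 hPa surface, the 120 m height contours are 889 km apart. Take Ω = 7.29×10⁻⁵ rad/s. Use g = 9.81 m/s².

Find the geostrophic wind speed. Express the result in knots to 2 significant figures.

20 knots

Coriolis parameter at 60°S:
f = 2Ω sin φ = 2 × 7.29×10⁻⁵ × sin 60° = 1.26×10⁻⁴ s⁻¹
Height gradient: |∂Z/∂n| = 120 m / 889000 m = 1.35×10⁻⁴
On a pressure surface, geostrophic balance gives V_g = (g/f)|∂Z/∂n|:
V_g = 9.81 × 1.35×10⁻⁴ / 1.26×10⁻⁴ = 10.5 m/s
Converting: 10.5 m/s × 1.944 = 20 knots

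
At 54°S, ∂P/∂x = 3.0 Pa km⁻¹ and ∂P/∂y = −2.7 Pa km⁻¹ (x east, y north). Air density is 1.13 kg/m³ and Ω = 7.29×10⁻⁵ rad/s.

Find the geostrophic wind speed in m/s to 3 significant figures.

30.3 m/s

Coriolis parameter at 54°S:
f = 2Ω sin φ = 2 × 7.29×10⁻⁵ × sin 54° = 1.18×10⁻⁴ s⁻¹
In the Southern Hemisphere f is negative: f = −1.18×10⁻⁴ s⁻¹.
Component geostrophic relations (x east, y north):
u_g = −(1/(fρ)) ∂P/∂y,  v_g = (1/(fρ)) ∂P/∂x
u_g = −(−2.7×10⁻³)/(−1.18×10⁻⁴ × 1.13) = −20.3 m/s;  v_g = (3.0×10⁻³)/(−1.18×10⁻⁴ × 1.13) = −22.5 m/s
|V_g| = √(u_g² + v_g²) = 30.3 m/s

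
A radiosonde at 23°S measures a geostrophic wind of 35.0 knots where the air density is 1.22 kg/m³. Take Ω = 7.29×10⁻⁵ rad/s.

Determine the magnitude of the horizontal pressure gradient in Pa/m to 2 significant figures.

1.3×10⁻³ Pa/m

Coriolis parameter at 23°S:
f = 2Ω sin φ = 2 × 7.29×10⁻⁵ × sin 23° = 5.70×10⁻⁵ s⁻¹
Wind speed in SI: 35.0 knots = 18.0 m/s
Geostrophic balance rearranged: |∂P/∂n| = f ρ V_g
|∂P/∂n| = 5.70×10⁻⁵ × 1.22 × 18.0 = 1.25×10⁻³ Pa/m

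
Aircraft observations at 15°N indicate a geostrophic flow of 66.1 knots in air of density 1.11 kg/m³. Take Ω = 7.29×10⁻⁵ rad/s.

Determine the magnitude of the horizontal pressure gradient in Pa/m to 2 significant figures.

Coriolis parameter at 15°N:
f = 2Ω sin φ = 2 × 7.29×10⁻⁵ × sin 15° = 3.77×10⁻⁵ s⁻¹
Wind speed in SI: 66.1 knots = 34.0 m/s
Geostrophic balance rearranged: |∂P/∂n| = f ρ V_g
|∂P/∂n| = 3.77×10⁻⁵ × 1.11 × 34.0 = 1.42×10⁻³ Pa/m

1.4×10⁻³ Pa/m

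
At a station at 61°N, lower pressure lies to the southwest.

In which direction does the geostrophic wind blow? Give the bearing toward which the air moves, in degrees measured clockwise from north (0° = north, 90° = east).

The pressure-gradient force points toward the southwest (bearing 225°).
Geostrophic balance: in the Northern Hemisphere the Coriolis force deflects motion to the right, so the geostrophic wind blows 90° to the right of the pressure-gradient force (low pressure on the left).
Rotating 225° by 90° clockwise gives 315° — the wind blows toward the northwest.

315°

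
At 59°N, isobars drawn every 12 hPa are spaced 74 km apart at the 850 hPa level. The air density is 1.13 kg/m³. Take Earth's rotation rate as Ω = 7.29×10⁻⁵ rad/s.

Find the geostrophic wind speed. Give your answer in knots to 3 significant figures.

Coriolis parameter at 59°N:
f = 2Ω sin φ = 2 × 7.29×10⁻⁵ × sin 59° = 1.25×10⁻⁴ s⁻¹
Pressure gradient: |∂P/∂n| = 1200 Pa / 74000 m = 1.62×10⁻² Pa/m
Geostrophic balance (pressure-gradient force = Coriolis force):
V_g = (1/(fρ)) |∂P/∂n| = 1.62×10⁻² / (1.25×10⁻⁴ × 1.13) = 115 m/s
Converting: 115 m/s × 1.944 = 223 knots

223 knots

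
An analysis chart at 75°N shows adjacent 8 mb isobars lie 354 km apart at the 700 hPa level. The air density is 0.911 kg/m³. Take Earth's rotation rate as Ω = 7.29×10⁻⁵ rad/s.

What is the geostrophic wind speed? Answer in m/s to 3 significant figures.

Coriolis parameter at 75°N:
f = 2Ω sin φ = 2 × 7.29×10⁻⁵ × sin 75° = 1.41×10⁻⁴ s⁻¹
Pressure gradient: |∂P/∂n| = 800 Pa / 354000 m = 2.26×10⁻³ Pa/m
Geostrophic balance (pressure-gradient force = Coriolis force):
V_g = (1/(fρ)) |∂P/∂n| = 2.26×10⁻³ / (1.41×10⁻⁴ × 0.911) = 17.6 m/s

17.6 m/s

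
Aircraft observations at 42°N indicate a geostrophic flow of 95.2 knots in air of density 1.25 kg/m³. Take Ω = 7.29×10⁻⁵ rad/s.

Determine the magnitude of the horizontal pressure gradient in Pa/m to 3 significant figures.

Coriolis parameter at 42°N:
f = 2Ω sin φ = 2 × 7.29×10⁻⁵ × sin 42° = 9.76×10⁻⁵ s⁻¹
Wind speed in SI: 95.2 knots = 49.0 m/s
Geostrophic balance rearranged: |∂P/∂n| = f ρ V_g
|∂P/∂n| = 9.76×10⁻⁵ × 1.25 × 49.0 = 5.97×10⁻³ Pa/m

5.97×10⁻³ Pa/m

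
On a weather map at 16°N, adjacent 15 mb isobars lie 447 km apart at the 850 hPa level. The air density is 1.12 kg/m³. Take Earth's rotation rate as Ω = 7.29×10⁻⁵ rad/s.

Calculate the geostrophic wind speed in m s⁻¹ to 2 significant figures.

75 m s⁻¹

Coriolis parameter at 16°N:
f = 2Ω sin φ = 2 × 7.29×10⁻⁵ × sin 16° = 4.02×10⁻⁵ s⁻¹
Pressure gradient: |∂P/∂n| = 1500 Pa / 447000 m = 3.36×10⁻³ Pa/m
Geostrophic balance (pressure-gradient force = Coriolis force):
V_g = (1/(fρ)) |∂P/∂n| = 3.36×10⁻³ / (4.02×10⁻⁵ × 1.12) = 74.6 m/s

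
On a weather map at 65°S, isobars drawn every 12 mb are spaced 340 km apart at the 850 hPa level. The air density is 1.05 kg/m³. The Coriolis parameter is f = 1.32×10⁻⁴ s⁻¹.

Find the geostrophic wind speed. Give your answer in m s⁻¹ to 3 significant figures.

25.5 m s⁻¹

Pressure gradient: |∂P/∂n| = 1200 Pa / 340000 m = 3.53×10⁻³ Pa/m
Geostrophic balance (pressure-gradient force = Coriolis force):
V_g = (1/(fρ)) |∂P/∂n| = 3.53×10⁻³ / (1.32×10⁻⁴ × 1.05) = 25.5 m/s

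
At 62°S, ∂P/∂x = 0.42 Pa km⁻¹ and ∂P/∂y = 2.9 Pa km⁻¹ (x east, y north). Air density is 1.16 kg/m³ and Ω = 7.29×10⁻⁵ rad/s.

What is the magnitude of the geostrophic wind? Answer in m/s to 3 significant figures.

19.6 m/s

Coriolis parameter at 62°S:
f = 2Ω sin φ = 2 × 7.29×10⁻⁵ × sin 62° = 1.29×10⁻⁴ s⁻¹
In the Southern Hemisphere f is negative: f = −1.29×10⁻⁴ s⁻¹.
Component geostrophic relations (x east, y north):
u_g = −(1/(fρ)) ∂P/∂y,  v_g = (1/(fρ)) ∂P/∂x
u_g = −(2.9×10⁻³)/(−1.29×10⁻⁴ × 1.16) = 19.4 m/s;  v_g = (0.42×10⁻³)/(−1.29×10⁻⁴ × 1.16) = −2.81 m/s
|V_g| = √(u_g² + v_g²) = 19.6 m/s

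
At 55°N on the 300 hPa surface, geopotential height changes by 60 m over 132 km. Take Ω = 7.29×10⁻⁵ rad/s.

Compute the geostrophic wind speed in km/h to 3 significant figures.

Coriolis parameter at 55°N:
f = 2Ω sin φ = 2 × 7.29×10⁻⁵ × sin 55° = 1.19×10⁻⁴ s⁻¹
Height gradient: |∂Z/∂n| = 60 m / 132000 m = 4.55×10⁻⁴
On a pressure surface, geostrophic balance gives V_g = (g/f)|∂Z/∂n|:
V_g = 9.81 × 4.55×10⁻⁴ / 1.19×10⁻⁴ = 37.3 m/s
Converting: 37.3 m/s × 3.6 = 134 km/h

134 km/h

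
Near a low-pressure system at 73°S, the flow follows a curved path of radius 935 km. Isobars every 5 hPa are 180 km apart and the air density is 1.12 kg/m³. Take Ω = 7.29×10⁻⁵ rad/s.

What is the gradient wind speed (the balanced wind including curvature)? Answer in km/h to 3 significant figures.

Coriolis parameter at 73°S:
f = 2Ω sin φ = 2 × 7.29×10⁻⁵ × sin 73° = 1.39×10⁻⁴ s⁻¹
Pressure gradient: |∂P/∂n| = 500 Pa / 180000 m = 2.78×10⁻³ Pa/m
Geostrophic speed: V_g = |∂P/∂n|/(fρ) = 2.78×10⁻³/(1.39×10⁻⁴ × 1.12) = 17.8 m/s
Around a low, centrifugal force acts outward with Coriolis, so pressure-gradient force balances both:
(1/ρ)|∂P/∂n| = fV + V²/R  →  V² + fR·V − fR·V_g = 0
With fR = 1.39×10⁻⁴ × 935×10³ m = 130 m/s:
V = [−fR + √((fR)² + 4 fR V_g)]/2 = [−130 + √(130² + 4×130×17.8)]/2 = 15.9 m/s
Subgeostrophic (V < V_g = 17.8 m/s), as expected around a low.
Converting: 15.9 m/s × 3.6 = 57.1 km/h

57.1 km/h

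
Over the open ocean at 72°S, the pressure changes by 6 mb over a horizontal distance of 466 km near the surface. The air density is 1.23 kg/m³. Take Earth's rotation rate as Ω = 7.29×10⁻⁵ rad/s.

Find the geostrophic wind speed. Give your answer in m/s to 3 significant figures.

7.55 m/s

Coriolis parameter at 72°S:
f = 2Ω sin φ = 2 × 7.29×10⁻⁵ × sin 72° = 1.39×10⁻⁴ s⁻¹
Pressure gradient: |∂P/∂n| = 600 Pa / 466000 m = 1.29×10⁻³ Pa/m
Geostrophic balance (pressure-gradient force = Coriolis force):
V_g = (1/(fρ)) |∂P/∂n| = 1.29×10⁻³ / (1.39×10⁻⁴ × 1.23) = 7.55 m/s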